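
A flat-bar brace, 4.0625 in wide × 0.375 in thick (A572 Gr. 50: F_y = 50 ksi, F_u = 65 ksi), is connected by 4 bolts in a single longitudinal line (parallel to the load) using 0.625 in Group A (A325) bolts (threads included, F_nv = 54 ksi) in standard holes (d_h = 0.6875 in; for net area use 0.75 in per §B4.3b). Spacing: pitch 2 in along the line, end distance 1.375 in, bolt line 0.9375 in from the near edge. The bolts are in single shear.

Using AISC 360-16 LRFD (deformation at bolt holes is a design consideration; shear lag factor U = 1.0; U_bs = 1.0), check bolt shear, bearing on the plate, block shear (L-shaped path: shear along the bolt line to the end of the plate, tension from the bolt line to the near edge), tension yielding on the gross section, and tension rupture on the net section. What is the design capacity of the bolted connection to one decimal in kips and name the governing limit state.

Bolt shear: A_b = π(0.625)²/4 = 0.3068 in². φR_n = 0.75 × 54 × 0.3068 × 4 × 1 = 49.7 kips.
Bearing (0.375 in plate, F_u = 65 ksi): end bolts L_c = 1.375 − 0.6875/2 = 1.03125, R_n = min(1.2×1.03125×0.375×65, 2.4×0.625×0.375×65) = 30.164 kips/bolt; interior L_c = 2 − 0.6875 = 1.3125, R_n = 36.563 kips/bolt. φR_n = 0.75 × (1×30.164 + 3×36.563) = 104.9 kips.
Block shear: shear path 1×[1.375+3×2] = 1×7.375 in, A_gv = 2.7656, A_nv = 1×(7.375 − 3.5×0.75)×0.375 = 1.7813 in²; tension to near edge: (0.9375 − 0.5×0.75)×0.375 = 0.21094 in². R_n = min(0.6×65×1.7813, 0.6×50×2.7656) + 1.0×65×0.21094 = min(69.471, 82.968) + 13.711 = 83.182 kips. φR_n = 0.75 × 83.182 = 62.4 kips.
Tension yield (gross): A_g = 4.0625×0.375 = 1.5234 in². φR_n = 0.90 × 50 × 1.5234 = 68.6 kips.
Tension rupture (net): A_n = (4.0625 − 1×0.75)×0.375 = 1.2422 in² (U = 1.0, A_e = A_n). φR_n = 0.75 × 65 × 1.2422 = 60.6 kips.
Governing: min(49.7, 104.9, 62.4, 68.6, 60.6) = 49.7 kips → bolt shear.

49.7 kips (bolt shear governs)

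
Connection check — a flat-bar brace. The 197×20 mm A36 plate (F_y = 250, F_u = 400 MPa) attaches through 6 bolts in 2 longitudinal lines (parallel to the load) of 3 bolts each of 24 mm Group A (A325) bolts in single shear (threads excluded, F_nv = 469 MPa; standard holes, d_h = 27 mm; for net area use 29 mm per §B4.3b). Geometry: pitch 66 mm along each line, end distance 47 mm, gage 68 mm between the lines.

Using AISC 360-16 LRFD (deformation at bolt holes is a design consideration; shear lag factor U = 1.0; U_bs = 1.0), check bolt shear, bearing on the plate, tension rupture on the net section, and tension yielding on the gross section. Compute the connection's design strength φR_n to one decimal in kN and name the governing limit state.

834.0 kN (net-section rupture governs)

Bolt shear: A_b = π(24)²/4 = 452.39 mm². φR_n = 0.75 × 469 × 452.39 × 6 × 1 = 954.8 kN.
Bearing (20 mm plate, F_u = 400 MPa): end bolts L_c = 47 − 27/2 = 33.5, R_n = min(1.2×33.5×20×400, 2.4×24×20×400) = 321.6 kN/bolt; interior L_c = 66 − 27 = 39, R_n = 374.4 kN/bolt. φR_n = 0.75 × (2×321.6 + 4×374.4) = 1605.6 kN.
Tension rupture (net): A_n = (197 − 2×29)×20 = 2780 mm² (U = 1.0, A_e = A_n). φR_n = 0.75 × 400 × 2780 = 834.0 kN.
Tension yield (gross): A_g = 197×20 = 3940 mm². φR_n = 0.90 × 250 × 3940 = 886.5 kN.
Governing: min(954.8, 1605.6, 834.0, 886.5) = 834.0 kN → net-section rupture.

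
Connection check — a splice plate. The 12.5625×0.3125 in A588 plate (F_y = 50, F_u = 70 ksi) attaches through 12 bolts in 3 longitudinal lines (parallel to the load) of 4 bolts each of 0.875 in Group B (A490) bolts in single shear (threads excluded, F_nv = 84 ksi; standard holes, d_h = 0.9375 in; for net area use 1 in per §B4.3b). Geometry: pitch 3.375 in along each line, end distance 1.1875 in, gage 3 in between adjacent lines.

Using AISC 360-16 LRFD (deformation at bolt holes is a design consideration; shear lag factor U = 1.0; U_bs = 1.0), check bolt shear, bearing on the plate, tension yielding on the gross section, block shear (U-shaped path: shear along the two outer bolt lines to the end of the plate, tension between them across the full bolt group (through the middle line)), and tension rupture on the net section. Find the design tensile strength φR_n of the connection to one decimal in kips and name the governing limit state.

Bolt shear: A_b = π(0.875)²/4 = 0.60132 in². φR_n = 0.75 × 84 × 0.60132 × 12 × 1 = 454.6 kips.
Bearing (0.3125 in plate, F_u = 70 ksi): end bolts L_c = 1.1875 − 0.9375/2 = 0.71875, R_n = min(1.2×0.71875×0.3125×70, 2.4×0.875×0.3125×70) = 18.867 kips/bolt; interior L_c = 3.375 − 0.9375 = 2.4375, R_n = 45.938 kips/bolt. φR_n = 0.75 × (3×18.867 + 9×45.938) = 352.5 kips.
Tension yield (gross): A_g = 12.5625×0.3125 = 3.9258 in². φR_n = 0.90 × 50 × 3.9258 = 176.7 kips.
Block shear: shear path 2×[1.1875+3×3.375] = 2×11.3125 in, A_gv = 7.0703, A_nv = 2×(11.3125 − 3.5×1)×0.3125 = 4.8828 in²; tension across gage: (6 − 2×1)×0.3125 = 1.25 in². R_n = min(0.6×70×4.8828, 0.6×50×7.0703) + 1.0×70×1.25 = min(205.08, 212.11) + 87.5 = 292.58 kips. φR_n = 0.75 × 292.58 = 219.4 kips.
Tension rupture (net): A_n = (12.5625 − 3×1)×0.3125 = 2.9883 in² (U = 1.0, A_e = A_n). φR_n = 0.75 × 70 × 2.9883 = 156.9 kips.
Governing: min(454.6, 352.5, 176.7, 219.4, 156.9) = 156.9 kips → net-section rupture.

156.9 kips (net-section rupture governs)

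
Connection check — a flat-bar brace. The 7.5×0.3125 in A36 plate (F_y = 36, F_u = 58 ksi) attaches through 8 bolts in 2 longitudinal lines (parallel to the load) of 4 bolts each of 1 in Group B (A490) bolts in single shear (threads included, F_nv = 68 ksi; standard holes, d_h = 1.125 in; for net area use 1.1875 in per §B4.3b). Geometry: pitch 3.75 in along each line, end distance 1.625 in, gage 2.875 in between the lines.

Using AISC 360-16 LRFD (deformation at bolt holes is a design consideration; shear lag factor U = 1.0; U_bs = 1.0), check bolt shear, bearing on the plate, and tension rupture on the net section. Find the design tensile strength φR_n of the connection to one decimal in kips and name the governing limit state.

69.7 kips (net-section rupture governs)

Bolt shear: A_b = π(1)²/4 = 0.7854 in². φR_n = 0.75 × 68 × 0.7854 × 8 × 1 = 320.4 kips.
Bearing (0.3125 in plate, F_u = 58 ksi): end bolts L_c = 1.625 − 1.125/2 = 1.0625, R_n = min(1.2×1.0625×0.3125×58, 2.4×1×0.3125×58) = 23.109 kips/bolt; interior L_c = 3.75 − 1.125 = 2.625, R_n = 43.5 kips/bolt. φR_n = 0.75 × (2×23.109 + 6×43.5) = 230.4 kips.
Tension rupture (net): A_n = (7.5 − 2×1.1875)×0.3125 = 1.6016 in² (U = 1.0, A_e = A_n). φR_n = 0.75 × 58 × 1.6016 = 69.7 kips.
Governing: min(320.4, 230.4, 69.7) = 69.7 kips → net-section rupture.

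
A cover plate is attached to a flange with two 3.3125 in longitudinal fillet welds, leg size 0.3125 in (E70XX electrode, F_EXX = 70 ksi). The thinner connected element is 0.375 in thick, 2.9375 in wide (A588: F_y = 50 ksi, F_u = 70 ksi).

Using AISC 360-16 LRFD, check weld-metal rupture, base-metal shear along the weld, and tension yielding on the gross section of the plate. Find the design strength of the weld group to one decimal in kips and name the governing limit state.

46.1 kips (weld metal governs)

Weld metal: throat = 0.707×0.3125 = 0.22094 in, L = 2×3.3125 = 6.625 in. φR_n = 0.75 × 0.6 × 70 × 0.22094 × 6.625 = 46.1 kips.
Base metal shear (0.375 in plate): yield φR_n = 1.0×0.6×50×0.375×6.625 = 74.5 kips; rupture φR_n = 0.75×0.6×70×0.375×6.625 = 78.3 kips; take 74.5 kips (yield).
Tension yield (gross): A_g = 2.9375×0.375 = 1.1016 in². φR_n = 0.90 × 50 × 1.1016 = 49.6 kips.
Governing: min(46.1, 74.5, 49.6) = 46.1 kips → weld metal.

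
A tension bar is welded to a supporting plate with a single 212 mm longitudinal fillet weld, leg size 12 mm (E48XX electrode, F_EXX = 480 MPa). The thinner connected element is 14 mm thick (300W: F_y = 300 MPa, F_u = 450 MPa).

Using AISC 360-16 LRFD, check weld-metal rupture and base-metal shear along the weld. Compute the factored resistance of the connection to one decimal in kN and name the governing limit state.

Weld metal: throat = 0.707×12 = 8.484 mm, L = 212 mm. φR_n = 0.75 × 0.6 × 480 × 8.484 × 212 = 388.5 kN.
Base metal shear (14 mm plate): yield φR_n = 1.0×0.6×300×14×212 = 534.2 kN; rupture φR_n = 0.75×0.6×450×14×212 = 601.0 kN; take 534.2 kN (yield).
Governing: min(388.5, 534.2) = 388.5 kN → weld metal.

388.5 kN (weld metal governs)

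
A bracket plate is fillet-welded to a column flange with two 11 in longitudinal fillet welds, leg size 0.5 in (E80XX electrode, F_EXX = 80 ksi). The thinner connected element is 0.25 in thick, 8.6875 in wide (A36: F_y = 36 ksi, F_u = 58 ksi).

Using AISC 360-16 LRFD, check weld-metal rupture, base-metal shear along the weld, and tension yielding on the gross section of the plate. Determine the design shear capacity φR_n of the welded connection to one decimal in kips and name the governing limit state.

70.4 kips (gross-section yield governs)

Weld metal: throat = 0.707×0.5 = 0.3535 in, L = 2×11 = 22 in. φR_n = 0.75 × 0.6 × 80 × 0.3535 × 22 = 280.0 kips.
Base metal shear (0.25 in plate): yield φR_n = 1.0×0.6×36×0.25×22 = 118.8 kips; rupture φR_n = 0.75×0.6×58×0.25×22 = 143.6 kips; take 118.8 kips (yield).
Tension yield (gross): A_g = 8.6875×0.25 = 2.1719 in². φR_n = 0.90 × 36 × 2.1719 = 70.4 kips.
Governing: min(280.0, 118.8, 70.4) = 70.4 kips → gross-section yield.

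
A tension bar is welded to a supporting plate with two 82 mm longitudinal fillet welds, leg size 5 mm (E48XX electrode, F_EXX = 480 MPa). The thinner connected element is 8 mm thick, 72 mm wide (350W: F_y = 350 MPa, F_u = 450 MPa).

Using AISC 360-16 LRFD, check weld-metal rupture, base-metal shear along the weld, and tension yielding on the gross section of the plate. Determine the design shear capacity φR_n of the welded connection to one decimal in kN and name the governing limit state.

Weld metal: throat = 0.707×5 = 3.535 mm, L = 2×82 = 164 mm. φR_n = 0.75 × 0.6 × 480 × 3.535 × 164 = 125.2 kN.
Base metal shear (8 mm plate): yield φR_n = 1.0×0.6×350×8×164 = 275.5 kN; rupture φR_n = 0.75×0.6×450×8×164 = 265.7 kN; take 265.7 kN (rupture).
Tension yield (gross): A_g = 72×8 = 576 mm². φR_n = 0.90 × 350 × 576 = 181.4 kN.
Governing: min(125.2, 265.7, 181.4) = 125.2 kN → weld metal.

125.2 kN (weld metal governs)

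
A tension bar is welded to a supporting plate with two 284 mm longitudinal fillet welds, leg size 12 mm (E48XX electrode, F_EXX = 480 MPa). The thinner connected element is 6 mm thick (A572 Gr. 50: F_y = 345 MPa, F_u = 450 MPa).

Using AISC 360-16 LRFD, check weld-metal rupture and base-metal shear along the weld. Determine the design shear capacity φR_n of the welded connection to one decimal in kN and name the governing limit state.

690.1 kN (base-metal shear governs)

Weld metal: throat = 0.707×12 = 8.484 mm, L = 2×284 = 568 mm. φR_n = 0.75 × 0.6 × 480 × 8.484 × 568 = 1040.9 kN.
Base metal shear (6 mm plate): yield φR_n = 1.0×0.6×345×6×568 = 705.5 kN; rupture φR_n = 0.75×0.6×450×6×568 = 690.1 kN; take 690.1 kN (rupture).
Governing: min(1040.9, 690.1) = 690.1 kN → base-metal shear.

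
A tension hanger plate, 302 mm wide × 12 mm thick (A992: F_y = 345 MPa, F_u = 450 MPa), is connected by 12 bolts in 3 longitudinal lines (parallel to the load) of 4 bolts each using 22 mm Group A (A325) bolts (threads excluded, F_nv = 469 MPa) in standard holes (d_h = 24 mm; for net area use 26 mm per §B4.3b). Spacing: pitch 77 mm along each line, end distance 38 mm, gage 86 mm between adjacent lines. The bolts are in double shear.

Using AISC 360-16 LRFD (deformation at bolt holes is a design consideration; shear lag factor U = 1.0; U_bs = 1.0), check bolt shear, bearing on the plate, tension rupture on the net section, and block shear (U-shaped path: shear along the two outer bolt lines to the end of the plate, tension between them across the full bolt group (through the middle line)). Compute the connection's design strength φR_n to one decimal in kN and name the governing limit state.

907.2 kN (net-section rupture governs)

Bolt shear: A_b = π(22)²/4 = 380.13 mm². φR_n = 0.75 × 469 × 380.13 × 12 × 2 = 3209.1 kN.
Bearing (12 mm plate, F_u = 450 MPa): end bolts L_c = 38 − 24/2 = 26, R_n = min(1.2×26×12×450, 2.4×22×12×450) = 168.48 kN/bolt; interior L_c = 77 − 24 = 53, R_n = 285.12 kN/bolt. φR_n = 0.75 × (3×168.48 + 9×285.12) = 2303.6 kN.
Tension rupture (net): A_n = (302 − 3×26)×12 = 2688 mm² (U = 1.0, A_e = A_n). φR_n = 0.75 × 450 × 2688 = 907.2 kN.
Block shear: shear path 2×[38+3×77] = 2×269 mm, A_gv = 6456, A_nv = 2×(269 − 3.5×26)×12 = 4272 mm²; tension across gage: (172 − 2×26)×12 = 1440 mm². R_n = min(0.6×450×4272, 0.6×345×6456) + 1.0×450×1440 = min(1153.4, 1336.4) + 648 = 1801.4 kN. φR_n = 0.75 × 1801.4 = 1351.1 kN.
Governing: min(3209.1, 2303.6, 907.2, 1351.1) = 907.2 kN → net-section rupture.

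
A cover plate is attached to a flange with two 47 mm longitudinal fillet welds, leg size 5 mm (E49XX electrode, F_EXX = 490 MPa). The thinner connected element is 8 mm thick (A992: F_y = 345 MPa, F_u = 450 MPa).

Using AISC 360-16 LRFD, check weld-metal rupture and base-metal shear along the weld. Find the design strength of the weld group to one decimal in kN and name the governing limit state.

73.3 kN (weld metal governs)

Weld metal: throat = 0.707×5 = 3.535 mm, L = 2×47 = 94 mm. φR_n = 0.75 × 0.6 × 490 × 3.535 × 94 = 73.3 kN.
Base metal shear (8 mm plate): yield φR_n = 1.0×0.6×345×8×94 = 155.7 kN; rupture φR_n = 0.75×0.6×450×8×94 = 152.3 kN; take 152.3 kN (rupture).
Governing: min(73.3, 152.3) = 73.3 kN → weld metal.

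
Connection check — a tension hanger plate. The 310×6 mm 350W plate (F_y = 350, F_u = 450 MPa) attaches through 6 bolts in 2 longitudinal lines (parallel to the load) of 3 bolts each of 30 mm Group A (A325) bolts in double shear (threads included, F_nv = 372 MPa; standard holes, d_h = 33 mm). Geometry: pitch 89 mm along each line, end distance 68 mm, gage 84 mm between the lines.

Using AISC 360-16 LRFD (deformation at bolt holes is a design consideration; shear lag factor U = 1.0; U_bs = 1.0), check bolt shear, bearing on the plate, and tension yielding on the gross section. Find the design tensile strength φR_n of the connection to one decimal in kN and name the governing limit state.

585.9 kN (gross-section yield governs)

Bolt shear: A_b = π(30)²/4 = 706.86 mm². φR_n = 0.75 × 372 × 706.86 × 6 × 2 = 2366.6 kN.
Bearing (6 mm plate, F_u = 450 MPa): end bolts L_c = 68 − 33/2 = 51.5, R_n = min(1.2×51.5×6×450, 2.4×30×6×450) = 166.86 kN/bolt; interior L_c = 89 − 33 = 56, R_n = 181.44 kN/bolt. φR_n = 0.75 × (2×166.86 + 4×181.44) = 794.6 kN.
Tension yield (gross): A_g = 310×6 = 1860 mm². φR_n = 0.90 × 350 × 1860 = 585.9 kN.
Governing: min(2366.6, 794.6, 585.9) = 585.9 kN → gross-section yield.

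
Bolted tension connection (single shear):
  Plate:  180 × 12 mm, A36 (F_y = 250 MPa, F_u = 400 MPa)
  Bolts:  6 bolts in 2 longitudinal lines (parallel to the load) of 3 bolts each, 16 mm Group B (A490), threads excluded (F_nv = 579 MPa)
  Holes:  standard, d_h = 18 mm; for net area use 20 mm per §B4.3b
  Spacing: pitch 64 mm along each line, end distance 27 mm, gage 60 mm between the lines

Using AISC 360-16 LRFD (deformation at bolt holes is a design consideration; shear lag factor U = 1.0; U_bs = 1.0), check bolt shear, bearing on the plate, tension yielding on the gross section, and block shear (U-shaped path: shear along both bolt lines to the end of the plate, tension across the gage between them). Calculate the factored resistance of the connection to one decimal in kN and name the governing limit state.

486.0 kN (gross-section yield governs)

Bolt shear: A_b = π(16)²/4 = 201.06 mm². φR_n = 0.75 × 579 × 201.06 × 6 × 1 = 523.9 kN.
Bearing (12 mm plate, F_u = 400 MPa): end bolts L_c = 27 − 18/2 = 18, R_n = min(1.2×18×12×400, 2.4×16×12×400) = 103.68 kN/bolt; interior L_c = 64 − 18 = 46, R_n = 184.32 kN/bolt. φR_n = 0.75 × (2×103.68 + 4×184.32) = 708.5 kN.
Tension yield (gross): A_g = 180×12 = 2160 mm². φR_n = 0.90 × 250 × 2160 = 486.0 kN.
Block shear: shear path 2×[27+2×64] = 2×155 mm, A_gv = 3720, A_nv = 2×(155 − 2.5×20)×12 = 2520 mm²; tension across gage: (60 − 1×20)×12 = 480 mm². R_n = min(0.6×400×2520, 0.6×250×3720) + 1.0×400×480 = min(604.8, 558) + 192 = 750 kN. φR_n = 0.75 × 750 = 562.5 kN.
Governing: min(523.9, 708.5, 486.0, 562.5) = 486.0 kN → gross-section yield.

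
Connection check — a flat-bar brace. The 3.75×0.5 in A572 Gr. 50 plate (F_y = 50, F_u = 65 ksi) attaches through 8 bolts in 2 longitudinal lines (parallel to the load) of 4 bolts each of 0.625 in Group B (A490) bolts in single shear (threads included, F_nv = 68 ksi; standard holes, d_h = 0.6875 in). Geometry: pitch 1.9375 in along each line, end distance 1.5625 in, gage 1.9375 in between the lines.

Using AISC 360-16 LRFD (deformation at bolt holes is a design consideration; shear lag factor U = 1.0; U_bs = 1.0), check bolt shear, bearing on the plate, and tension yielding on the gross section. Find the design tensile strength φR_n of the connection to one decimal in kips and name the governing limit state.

84.4 kips (gross-section yield governs)

Bolt shear: A_b = π(0.625)²/4 = 0.3068 in². φR_n = 0.75 × 68 × 0.3068 × 8 × 1 = 125.2 kips.
Bearing (0.5 in plate, F_u = 65 ksi): end bolts L_c = 1.5625 − 0.6875/2 = 1.21875, R_n = min(1.2×1.21875×0.5×65, 2.4×0.625×0.5×65) = 47.531 kips/bolt; interior L_c = 1.9375 − 0.6875 = 1.25, R_n = 48.75 kips/bolt. φR_n = 0.75 × (2×47.531 + 6×48.75) = 290.7 kips.
Tension yield (gross): A_g = 3.75×0.5 = 1.875 in². φR_n = 0.90 × 50 × 1.875 = 84.4 kips.
Governing: min(125.2, 290.7, 84.4) = 84.4 kips → gross-section yield.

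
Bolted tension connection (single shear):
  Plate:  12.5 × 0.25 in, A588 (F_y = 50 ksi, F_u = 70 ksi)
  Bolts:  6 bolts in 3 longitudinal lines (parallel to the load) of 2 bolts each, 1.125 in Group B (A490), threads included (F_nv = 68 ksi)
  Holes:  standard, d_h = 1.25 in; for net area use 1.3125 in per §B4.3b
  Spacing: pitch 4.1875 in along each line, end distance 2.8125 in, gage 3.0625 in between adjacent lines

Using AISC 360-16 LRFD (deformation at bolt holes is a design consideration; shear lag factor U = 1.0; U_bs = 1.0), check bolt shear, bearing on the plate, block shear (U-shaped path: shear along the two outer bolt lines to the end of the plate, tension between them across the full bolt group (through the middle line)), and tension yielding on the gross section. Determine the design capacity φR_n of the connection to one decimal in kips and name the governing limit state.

124.7 kips (block shear governs)

Bolt shear: A_b = π(1.125)²/4 = 0.99402 in². φR_n = 0.75 × 68 × 0.99402 × 6 × 1 = 304.2 kips.
Bearing (0.25 in plate, F_u = 70 ksi): end bolts L_c = 2.8125 − 1.25/2 = 2.1875, R_n = min(1.2×2.1875×0.25×70, 2.4×1.125×0.25×70) = 45.938 kips/bolt; interior L_c = 4.1875 − 1.25 = 2.9375, R_n = 47.25 kips/bolt. φR_n = 0.75 × (3×45.938 + 3×47.25) = 209.7 kips.
Block shear: shear path 2×[2.8125+1×4.1875] = 2×7 in, A_gv = 3.5, A_nv = 2×(7 − 1.5×1.3125)×0.25 = 2.5156 in²; tension across gage: (6.125 − 2×1.3125)×0.25 = 0.875 in². R_n = min(0.6×70×2.5156, 0.6×50×3.5) + 1.0×70×0.875 = min(105.66, 105) + 61.25 = 166.25 kips. φR_n = 0.75 × 166.25 = 124.7 kips.
Tension yield (gross): A_g = 12.5×0.25 = 3.125 in². φR_n = 0.90 × 50 × 3.125 = 140.6 kips.
Governing: min(304.2, 209.7, 124.7, 140.6) = 124.7 kips → block shear.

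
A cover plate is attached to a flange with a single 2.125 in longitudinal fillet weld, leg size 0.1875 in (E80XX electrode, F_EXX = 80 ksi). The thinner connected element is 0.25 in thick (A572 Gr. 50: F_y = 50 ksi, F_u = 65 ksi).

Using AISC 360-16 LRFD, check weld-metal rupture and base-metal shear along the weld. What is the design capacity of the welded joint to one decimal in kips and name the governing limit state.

10.1 kips (weld metal governs)

Weld metal: throat = 0.707×0.1875 = 0.13256 in, L = 2.125 in. φR_n = 0.75 × 0.6 × 80 × 0.13256 × 2.125 = 10.1 kips.
Base metal shear (0.25 in plate): yield φR_n = 1.0×0.6×50×0.25×2.125 = 15.9 kips; rupture φR_n = 0.75×0.6×65×0.25×2.125 = 15.5 kips; take 15.5 kips (rupture).
Governing: min(10.1, 15.5) = 10.1 kips → weld metal.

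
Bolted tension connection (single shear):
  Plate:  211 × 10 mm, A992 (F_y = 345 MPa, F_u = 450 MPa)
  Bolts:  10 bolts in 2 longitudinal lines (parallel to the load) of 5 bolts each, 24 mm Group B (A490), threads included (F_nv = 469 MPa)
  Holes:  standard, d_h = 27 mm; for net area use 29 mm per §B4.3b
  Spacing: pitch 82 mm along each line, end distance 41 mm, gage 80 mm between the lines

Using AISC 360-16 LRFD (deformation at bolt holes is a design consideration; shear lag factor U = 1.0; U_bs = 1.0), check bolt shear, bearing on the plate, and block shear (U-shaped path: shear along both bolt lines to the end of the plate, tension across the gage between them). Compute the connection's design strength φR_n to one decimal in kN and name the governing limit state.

Bolt shear: A_b = π(24)²/4 = 452.39 mm². φR_n = 0.75 × 469 × 452.39 × 10 × 1 = 1591.3 kN.
Bearing (10 mm plate, F_u = 450 MPa): end bolts L_c = 41 − 27/2 = 27.5, R_n = min(1.2×27.5×10×450, 2.4×24×10×450) = 148.5 kN/bolt; interior L_c = 82 − 27 = 55, R_n = 259.2 kN/bolt. φR_n = 0.75 × (2×148.5 + 8×259.2) = 1778.0 kN.
Block shear: shear path 2×[41+4×82] = 2×369 mm, A_gv = 7380, A_nv = 2×(369 − 4.5×29)×10 = 4770 mm²; tension across gage: (80 − 1×29)×10 = 510 mm². R_n = min(0.6×450×4770, 0.6×345×7380) + 1.0×450×510 = min(1287.9, 1527.7) + 229.5 = 1517.4 kN. φR_n = 0.75 × 1517.4 = 1138.1 kN.
Governing: min(1591.3, 1778.0, 1138.1) = 1138.1 kN → block shear.

1138.1 kN (block shear governs)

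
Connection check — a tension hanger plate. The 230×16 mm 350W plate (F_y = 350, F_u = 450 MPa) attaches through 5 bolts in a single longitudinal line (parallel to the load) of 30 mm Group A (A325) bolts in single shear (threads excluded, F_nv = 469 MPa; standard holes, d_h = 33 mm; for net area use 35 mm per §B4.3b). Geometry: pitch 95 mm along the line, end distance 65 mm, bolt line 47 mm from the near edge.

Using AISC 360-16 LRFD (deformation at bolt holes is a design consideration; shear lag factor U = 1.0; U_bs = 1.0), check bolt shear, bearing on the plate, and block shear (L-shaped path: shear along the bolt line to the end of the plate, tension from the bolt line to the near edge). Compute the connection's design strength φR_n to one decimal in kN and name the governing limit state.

1090.8 kN (block shear governs)

Bolt shear: A_b = π(30)²/4 = 706.86 mm². φR_n = 0.75 × 469 × 706.86 × 5 × 1 = 1243.2 kN.
Bearing (16 mm plate, F_u = 450 MPa): end bolts L_c = 65 − 33/2 = 48.5, R_n = min(1.2×48.5×16×450, 2.4×30×16×450) = 419.04 kN/bolt; interior L_c = 95 − 33 = 62, R_n = 518.4 kN/bolt. φR_n = 0.75 × (1×419.04 + 4×518.4) = 1869.5 kN.
Block shear: shear path 1×[65+4×95] = 1×445 mm, A_gv = 7120, A_nv = 1×(445 − 4.5×35)×16 = 4600 mm²; tension to near edge: (47 − 0.5×35)×16 = 472 mm². R_n = min(0.6×450×4600, 0.6×350×7120) + 1.0×450×472 = min(1242, 1495.2) + 212.4 = 1454.4 kN. φR_n = 0.75 × 1454.4 = 1090.8 kN.
Governing: min(1243.2, 1869.5, 1090.8) = 1090.8 kN → block shear.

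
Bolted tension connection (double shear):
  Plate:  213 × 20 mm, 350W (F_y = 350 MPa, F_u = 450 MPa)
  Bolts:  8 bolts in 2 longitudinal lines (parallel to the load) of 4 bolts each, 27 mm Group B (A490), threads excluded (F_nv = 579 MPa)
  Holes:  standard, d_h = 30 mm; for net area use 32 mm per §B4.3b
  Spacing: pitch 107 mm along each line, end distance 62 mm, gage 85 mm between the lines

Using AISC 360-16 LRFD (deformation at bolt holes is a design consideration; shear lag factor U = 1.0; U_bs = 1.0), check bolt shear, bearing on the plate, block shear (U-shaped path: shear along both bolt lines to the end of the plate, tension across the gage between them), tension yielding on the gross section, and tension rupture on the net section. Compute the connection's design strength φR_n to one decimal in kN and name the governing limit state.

Bolt shear: A_b = π(27)²/4 = 572.56 mm². φR_n = 0.75 × 579 × 572.56 × 8 × 2 = 3978.1 kN.
Bearing (20 mm plate, F_u = 450 MPa): end bolts L_c = 62 − 30/2 = 47, R_n = min(1.2×47×20×450, 2.4×27×20×450) = 507.6 kN/bolt; interior L_c = 107 − 30 = 77, R_n = 583.2 kN/bolt. φR_n = 0.75 × (2×507.6 + 6×583.2) = 3385.8 kN.
Block shear: shear path 2×[62+3×107] = 2×383 mm, A_gv = 15320, A_nv = 2×(383 − 3.5×32)×20 = 10840 mm²; tension across gage: (85 − 1×32)×20 = 1060 mm². R_n = min(0.6×450×10840, 0.6×350×15320) + 1.0×450×1060 = min(2926.8, 3217.2) + 477 = 3403.8 kN. φR_n = 0.75 × 3403.8 = 2552.9 kN.
Tension yield (gross): A_g = 213×20 = 4260 mm². φR_n = 0.90 × 350 × 4260 = 1341.9 kN.
Tension rupture (net): A_n = (213 − 2×32)×20 = 2980 mm² (U = 1.0, A_e = A_n). φR_n = 0.75 × 450 × 2980 = 1005.8 kN.
Governing: min(3978.1, 3385.8, 2552.9, 1341.9, 1005.8) = 1005.8 kN → net-section rupture.

1005.8 kN (net-section rupture governs)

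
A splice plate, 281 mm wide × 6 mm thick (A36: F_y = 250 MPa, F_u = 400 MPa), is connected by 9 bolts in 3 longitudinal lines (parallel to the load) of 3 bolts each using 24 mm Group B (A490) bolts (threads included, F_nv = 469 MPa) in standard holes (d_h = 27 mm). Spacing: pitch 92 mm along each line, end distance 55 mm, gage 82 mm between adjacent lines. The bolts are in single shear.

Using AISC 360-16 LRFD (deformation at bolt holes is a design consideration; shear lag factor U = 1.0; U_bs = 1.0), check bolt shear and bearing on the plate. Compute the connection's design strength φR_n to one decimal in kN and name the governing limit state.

891.0 kN (bearing governs)

Bolt shear: A_b = π(24)²/4 = 452.39 mm². φR_n = 0.75 × 469 × 452.39 × 9 × 1 = 1432.2 kN.
Bearing (6 mm plate, F_u = 400 MPa): end bolts L_c = 55 − 27/2 = 41.5, R_n = min(1.2×41.5×6×400, 2.4×24×6×400) = 119.52 kN/bolt; interior L_c = 92 − 27 = 65, R_n = 138.24 kN/bolt. φR_n = 0.75 × (3×119.52 + 6×138.24) = 891.0 kN.
Governing: min(1432.2, 891.0) = 891.0 kN → bearing.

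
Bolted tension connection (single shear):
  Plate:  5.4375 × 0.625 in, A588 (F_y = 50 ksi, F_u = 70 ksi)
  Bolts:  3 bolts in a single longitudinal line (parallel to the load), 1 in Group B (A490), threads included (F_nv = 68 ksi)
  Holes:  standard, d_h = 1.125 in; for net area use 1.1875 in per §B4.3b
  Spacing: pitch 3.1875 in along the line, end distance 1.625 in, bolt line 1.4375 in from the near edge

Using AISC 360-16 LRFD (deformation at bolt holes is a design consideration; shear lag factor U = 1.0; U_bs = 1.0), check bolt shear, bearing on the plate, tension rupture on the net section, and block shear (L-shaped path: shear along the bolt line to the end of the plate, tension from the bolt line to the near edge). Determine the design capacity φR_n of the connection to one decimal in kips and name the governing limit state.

120.2 kips (bolt shear governs)

Bolt shear: A_b = π(1)²/4 = 0.7854 in². φR_n = 0.75 × 68 × 0.7854 × 3 × 1 = 120.2 kips.
Bearing (0.625 in plate, F_u = 70 ksi): end bolts L_c = 1.625 − 1.125/2 = 1.0625, R_n = min(1.2×1.0625×0.625×70, 2.4×1×0.625×70) = 55.781 kips/bolt; interior L_c = 3.1875 − 1.125 = 2.0625, R_n = 105 kips/bolt. φR_n = 0.75 × (1×55.781 + 2×105) = 199.3 kips.
Tension rupture (net): A_n = (5.4375 − 1×1.1875)×0.625 = 2.6563 in² (U = 1.0, A_e = A_n). φR_n = 0.75 × 70 × 2.6563 = 139.5 kips.
Block shear: shear path 1×[1.625+2×3.1875] = 1×8 in, A_gv = 5, A_nv = 1×(8 − 2.5×1.1875)×0.625 = 3.1445 in²; tension to near edge: (1.4375 − 0.5×1.1875)×0.625 = 0.52734 in². R_n = min(0.6×70×3.1445, 0.6×50×5) + 1.0×70×0.52734 = min(132.07, 150) + 36.914 = 168.98 kips. φR_n = 0.75 × 168.98 = 126.7 kips.
Governing: min(120.2, 199.3, 139.5, 126.7) = 120.2 kips → bolt shear.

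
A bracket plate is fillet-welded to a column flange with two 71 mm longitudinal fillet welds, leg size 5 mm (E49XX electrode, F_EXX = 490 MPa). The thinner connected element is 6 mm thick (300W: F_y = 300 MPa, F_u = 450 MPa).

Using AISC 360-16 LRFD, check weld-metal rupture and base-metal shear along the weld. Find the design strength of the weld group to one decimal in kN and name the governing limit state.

110.7 kN (weld metal governs)

Weld metal: throat = 0.707×5 = 3.535 mm, L = 2×71 = 142 mm. φR_n = 0.75 × 0.6 × 490 × 3.535 × 142 = 110.7 kN.
Base metal shear (6 mm plate): yield φR_n = 1.0×0.6×300×6×142 = 153.4 kN; rupture φR_n = 0.75×0.6×450×6×142 = 172.5 kN; take 153.4 kN (yield).
Governing: min(110.7, 153.4) = 110.7 kN → weld metal.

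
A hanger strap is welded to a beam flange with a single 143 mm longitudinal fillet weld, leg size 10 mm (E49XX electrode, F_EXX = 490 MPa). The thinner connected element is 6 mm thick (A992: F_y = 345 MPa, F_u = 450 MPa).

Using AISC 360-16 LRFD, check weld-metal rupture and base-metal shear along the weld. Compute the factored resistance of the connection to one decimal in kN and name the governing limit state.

Weld metal: throat = 0.707×10 = 7.07 mm, L = 143 mm. φR_n = 0.75 × 0.6 × 490 × 7.07 × 143 = 222.9 kN.
Base metal shear (6 mm plate): yield φR_n = 1.0×0.6×345×6×143 = 177.6 kN; rupture φR_n = 0.75×0.6×450×6×143 = 173.7 kN; take 173.7 kN (rupture).
Governing: min(222.9, 173.7) = 173.7 kN → base-metal shear.

173.7 kN (base-metal shear governs)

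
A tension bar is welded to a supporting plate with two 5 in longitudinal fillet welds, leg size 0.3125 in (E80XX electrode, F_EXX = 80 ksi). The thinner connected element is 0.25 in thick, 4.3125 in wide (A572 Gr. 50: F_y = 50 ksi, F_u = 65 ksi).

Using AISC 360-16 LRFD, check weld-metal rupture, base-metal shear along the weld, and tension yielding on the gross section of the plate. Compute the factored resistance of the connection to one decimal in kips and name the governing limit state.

Weld metal: throat = 0.707×0.3125 = 0.22094 in, L = 2×5 = 10 in. φR_n = 0.75 × 0.6 × 80 × 0.22094 × 10 = 79.5 kips.
Base metal shear (0.25 in plate): yield φR_n = 1.0×0.6×50×0.25×10 = 75.0 kips; rupture φR_n = 0.75×0.6×65×0.25×10 = 73.1 kips; take 73.1 kips (rupture).
Tension yield (gross): A_g = 4.3125×0.25 = 1.0781 in². φR_n = 0.90 × 50 × 1.0781 = 48.5 kips.
Governing: min(79.5, 73.1, 48.5) = 48.5 kips → gross-section yield.

48.5 kips (gross-section yield governs)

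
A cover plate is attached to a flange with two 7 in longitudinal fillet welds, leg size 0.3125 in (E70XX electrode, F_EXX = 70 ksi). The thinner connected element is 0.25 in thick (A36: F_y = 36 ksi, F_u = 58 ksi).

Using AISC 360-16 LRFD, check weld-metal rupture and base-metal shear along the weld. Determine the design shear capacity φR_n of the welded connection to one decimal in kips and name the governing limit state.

Weld metal: throat = 0.707×0.3125 = 0.22094 in, L = 2×7 = 14 in. φR_n = 0.75 × 0.6 × 70 × 0.22094 × 14 = 97.4 kips.
Base metal shear (0.25 in plate): yield φR_n = 1.0×0.6×36×0.25×14 = 75.6 kips; rupture φR_n = 0.75×0.6×58×0.25×14 = 91.4 kips; take 75.6 kips (yield).
Governing: min(97.4, 75.6) = 75.6 kips → base-metal shear.

75.6 kips (base-metal shear governs)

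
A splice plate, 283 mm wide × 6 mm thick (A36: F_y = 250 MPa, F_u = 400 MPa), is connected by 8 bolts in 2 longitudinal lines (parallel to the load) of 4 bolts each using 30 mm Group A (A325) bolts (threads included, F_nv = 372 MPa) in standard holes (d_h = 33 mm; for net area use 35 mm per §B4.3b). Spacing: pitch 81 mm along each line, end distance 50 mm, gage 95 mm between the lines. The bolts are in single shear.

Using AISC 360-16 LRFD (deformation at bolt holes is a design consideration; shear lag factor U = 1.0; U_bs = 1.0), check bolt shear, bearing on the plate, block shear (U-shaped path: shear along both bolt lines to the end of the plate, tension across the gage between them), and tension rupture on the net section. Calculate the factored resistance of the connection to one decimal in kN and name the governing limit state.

383.4 kN (net-section rupture governs)

Bolt shear: A_b = π(30)²/4 = 706.86 mm². φR_n = 0.75 × 372 × 706.86 × 8 × 1 = 1577.7 kN.
Bearing (6 mm plate, F_u = 400 MPa): end bolts L_c = 50 − 33/2 = 33.5, R_n = min(1.2×33.5×6×400, 2.4×30×6×400) = 96.48 kN/bolt; interior L_c = 81 − 33 = 48, R_n = 138.24 kN/bolt. φR_n = 0.75 × (2×96.48 + 6×138.24) = 766.8 kN.
Block shear: shear path 2×[50+3×81] = 2×293 mm, A_gv = 3516, A_nv = 2×(293 − 3.5×35)×6 = 2046 mm²; tension across gage: (95 − 1×35)×6 = 360 mm². R_n = min(0.6×400×2046, 0.6×250×3516) + 1.0×400×360 = min(491.04, 527.4) + 144 = 635.04 kN. φR_n = 0.75 × 635.04 = 476.3 kN.
Tension rupture (net): A_n = (283 − 2×35)×6 = 1278 mm² (U = 1.0, A_e = A_n). φR_n = 0.75 × 400 × 1278 = 383.4 kN.
Governing: min(1577.7, 766.8, 476.3, 383.4) = 383.4 kN → net-section rupture.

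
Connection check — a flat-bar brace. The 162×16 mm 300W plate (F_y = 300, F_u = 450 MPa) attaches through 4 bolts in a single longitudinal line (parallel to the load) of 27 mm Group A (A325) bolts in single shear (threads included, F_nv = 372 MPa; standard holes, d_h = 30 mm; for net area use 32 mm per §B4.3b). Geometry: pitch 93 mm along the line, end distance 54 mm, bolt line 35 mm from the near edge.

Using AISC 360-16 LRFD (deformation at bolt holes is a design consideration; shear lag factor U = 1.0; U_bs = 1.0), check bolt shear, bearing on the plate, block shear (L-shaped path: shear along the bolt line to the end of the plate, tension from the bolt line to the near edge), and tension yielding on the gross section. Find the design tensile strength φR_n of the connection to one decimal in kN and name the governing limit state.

639.0 kN (bolt shear governs)

Bolt shear: A_b = π(27)²/4 = 572.56 mm². φR_n = 0.75 × 372 × 572.56 × 4 × 1 = 639.0 kN.
Bearing (16 mm plate, F_u = 450 MPa): end bolts L_c = 54 − 30/2 = 39, R_n = min(1.2×39×16×450, 2.4×27×16×450) = 336.96 kN/bolt; interior L_c = 93 − 30 = 63, R_n = 466.56 kN/bolt. φR_n = 0.75 × (1×336.96 + 3×466.56) = 1302.5 kN.
Block shear: shear path 1×[54+3×93] = 1×333 mm, A_gv = 5328, A_nv = 1×(333 − 3.5×32)×16 = 3536 mm²; tension to near edge: (35 − 0.5×32)×16 = 304 mm². R_n = min(0.6×450×3536, 0.6×300×5328) + 1.0×450×304 = min(954.72, 959.04) + 136.8 = 1091.5 kN. φR_n = 0.75 × 1091.5 = 818.6 kN.
Tension yield (gross): A_g = 162×16 = 2592 mm². φR_n = 0.90 × 300 × 2592 = 699.8 kN.
Governing: min(639.0, 1302.5, 818.6, 699.8) = 639.0 kN → bolt shear.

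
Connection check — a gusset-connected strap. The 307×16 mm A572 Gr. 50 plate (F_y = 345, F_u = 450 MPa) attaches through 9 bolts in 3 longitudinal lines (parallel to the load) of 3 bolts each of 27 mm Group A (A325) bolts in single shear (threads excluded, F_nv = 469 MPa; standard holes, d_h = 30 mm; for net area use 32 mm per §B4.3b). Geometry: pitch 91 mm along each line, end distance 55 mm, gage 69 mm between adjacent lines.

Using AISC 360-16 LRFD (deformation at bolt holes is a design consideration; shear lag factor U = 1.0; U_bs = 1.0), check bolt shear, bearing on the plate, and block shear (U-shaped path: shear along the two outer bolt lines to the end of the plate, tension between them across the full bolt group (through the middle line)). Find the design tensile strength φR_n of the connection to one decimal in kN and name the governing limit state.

Bolt shear: A_b = π(27)²/4 = 572.56 mm². φR_n = 0.75 × 469 × 572.56 × 9 × 1 = 1812.6 kN.
Bearing (16 mm plate, F_u = 450 MPa): end bolts L_c = 55 − 30/2 = 40, R_n = min(1.2×40×16×450, 2.4×27×16×450) = 345.6 kN/bolt; interior L_c = 91 − 30 = 61, R_n = 466.56 kN/bolt. φR_n = 0.75 × (3×345.6 + 6×466.56) = 2877.1 kN.
Block shear: shear path 2×[55+2×91] = 2×237 mm, A_gv = 7584, A_nv = 2×(237 − 2.5×32)×16 = 5024 mm²; tension across gage: (138 − 2×32)×16 = 1184 mm². R_n = min(0.6×450×5024, 0.6×345×7584) + 1.0×450×1184 = min(1356.5, 1569.9) + 532.8 = 1889.3 kN. φR_n = 0.75 × 1889.3 = 1417.0 kN.
Governing: min(1812.6, 2877.1, 1417.0) = 1417.0 kN → block shear.

1417.0 kN (block shear governs)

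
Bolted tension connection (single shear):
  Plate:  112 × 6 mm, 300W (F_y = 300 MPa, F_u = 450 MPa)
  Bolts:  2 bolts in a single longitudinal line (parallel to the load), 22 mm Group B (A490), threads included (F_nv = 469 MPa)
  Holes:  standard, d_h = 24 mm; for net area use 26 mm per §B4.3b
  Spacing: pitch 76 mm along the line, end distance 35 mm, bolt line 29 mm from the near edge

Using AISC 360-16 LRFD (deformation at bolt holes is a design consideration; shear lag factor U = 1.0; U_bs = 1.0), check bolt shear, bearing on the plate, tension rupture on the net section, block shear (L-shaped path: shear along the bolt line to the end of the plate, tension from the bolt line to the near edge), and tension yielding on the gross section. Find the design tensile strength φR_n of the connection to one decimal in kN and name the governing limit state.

119.9 kN (block shear governs)

Bolt shear: A_b = π(22)²/4 = 380.13 mm². φR_n = 0.75 × 469 × 380.13 × 2 × 1 = 267.4 kN.
Bearing (6 mm plate, F_u = 450 MPa): end bolts L_c = 35 − 24/2 = 23, R_n = min(1.2×23×6×450, 2.4×22×6×450) = 74.52 kN/bolt; interior L_c = 76 − 24 = 52, R_n = 142.56 kN/bolt. φR_n = 0.75 × (1×74.52 + 1×142.56) = 162.8 kN.
Tension rupture (net): A_n = (112 − 1×26)×6 = 516 mm² (U = 1.0, A_e = A_n). φR_n = 0.75 × 450 × 516 = 174.2 kN.
Block shear: shear path 1×[35+1×76] = 1×111 mm, A_gv = 666, A_nv = 1×(111 − 1.5×26)×6 = 432 mm²; tension to near edge: (29 − 0.5×26)×6 = 96 mm². R_n = min(0.6×450×432, 0.6×300×666) + 1.0×450×96 = min(116.64, 119.88) + 43.2 = 159.84 kN. φR_n = 0.75 × 159.84 = 119.9 kN.
Tension yield (gross): A_g = 112×6 = 672 mm². φR_n = 0.90 × 300 × 672 = 181.4 kN.
Governing: min(267.4, 162.8, 174.2, 119.9, 181.4) = 119.9 kN → block shear.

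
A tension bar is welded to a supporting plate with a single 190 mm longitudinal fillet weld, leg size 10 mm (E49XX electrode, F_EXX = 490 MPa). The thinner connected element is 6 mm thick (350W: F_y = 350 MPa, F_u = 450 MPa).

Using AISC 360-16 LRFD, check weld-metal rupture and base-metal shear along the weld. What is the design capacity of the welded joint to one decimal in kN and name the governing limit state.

230.9 kN (base-metal shear governs)

Weld metal: throat = 0.707×10 = 7.07 mm, L = 190 mm. φR_n = 0.75 × 0.6 × 490 × 7.07 × 190 = 296.2 kN.
Base metal shear (6 mm plate): yield φR_n = 1.0×0.6×350×6×190 = 239.4 kN; rupture φR_n = 0.75×0.6×450×6×190 = 230.9 kN; take 230.9 kN (rupture).
Governing: min(296.2, 230.9) = 230.9 kN → base-metal shear.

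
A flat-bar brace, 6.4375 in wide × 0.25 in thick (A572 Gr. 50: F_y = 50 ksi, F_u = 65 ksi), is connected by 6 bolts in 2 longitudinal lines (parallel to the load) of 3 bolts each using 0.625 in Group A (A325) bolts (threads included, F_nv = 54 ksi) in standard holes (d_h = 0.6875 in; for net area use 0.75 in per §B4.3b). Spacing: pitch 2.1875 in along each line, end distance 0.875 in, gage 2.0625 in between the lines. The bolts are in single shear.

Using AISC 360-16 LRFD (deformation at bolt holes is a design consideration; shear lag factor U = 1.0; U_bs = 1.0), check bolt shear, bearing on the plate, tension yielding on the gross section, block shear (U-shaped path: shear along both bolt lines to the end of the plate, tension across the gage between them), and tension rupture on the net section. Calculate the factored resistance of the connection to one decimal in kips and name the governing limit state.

60.2 kips (net-section rupture governs)

Bolt shear: A_b = π(0.625)²/4 = 0.3068 in². φR_n = 0.75 × 54 × 0.3068 × 6 × 1 = 74.6 kips.
Bearing (0.25 in plate, F_u = 65 ksi): end bolts L_c = 0.875 − 0.6875/2 = 0.53125, R_n = min(1.2×0.53125×0.25×65, 2.4×0.625×0.25×65) = 10.359 kips/bolt; interior L_c = 2.1875 − 0.6875 = 1.5, R_n = 24.375 kips/bolt. φR_n = 0.75 × (2×10.359 + 4×24.375) = 88.7 kips.
Tension yield (gross): A_g = 6.4375×0.25 = 1.6094 in². φR_n = 0.90 × 50 × 1.6094 = 72.4 kips.
Block shear: shear path 2×[0.875+2×2.1875] = 2×5.25 in, A_gv = 2.625, A_nv = 2×(5.25 − 2.5×0.75)×0.25 = 1.6875 in²; tension across gage: (2.0625 − 1×0.75)×0.25 = 0.32813 in². R_n = min(0.6×65×1.6875, 0.6×50×2.625) + 1.0×65×0.32813 = min(65.813, 78.75) + 21.328 = 87.141 kips. φR_n = 0.75 × 87.141 = 65.4 kips.
Tension rupture (net): A_n = (6.4375 − 2×0.75)×0.25 = 1.2344 in² (U = 1.0, A_e = A_n). φR_n = 0.75 × 65 × 1.2344 = 60.2 kips.
Governing: min(74.6, 88.7, 72.4, 65.4, 60.2) = 60.2 kips → net-section rupture.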